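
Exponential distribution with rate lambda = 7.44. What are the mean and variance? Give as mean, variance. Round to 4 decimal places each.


mean = 1/lam, var = 1/lam^2
mean = 1 / 7.44 = 25/186 ≈ 0.134409
lam^2 = 7.44^2 = 55.3536
var = 1 / 55.3536 ≈ 0.018066

0.1344, 0.0181


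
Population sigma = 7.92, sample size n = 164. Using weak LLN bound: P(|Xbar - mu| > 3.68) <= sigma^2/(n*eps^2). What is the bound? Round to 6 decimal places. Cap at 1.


bound = min(1, sigma^2/(n*eps^2))
sigma^2 = 7.92^2 = 62.7264
n*eps^2 = 164 * 3.68^2 = 164 * 13.5424 = 2220.9536
sigma^2/(n*eps^2) = 62.7264 / 2220.9536 ≈ 0.02824300

0.028243


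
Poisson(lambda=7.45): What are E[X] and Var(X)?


E[X] = Var(X) = lambda = 7.45

7.45, 7.45


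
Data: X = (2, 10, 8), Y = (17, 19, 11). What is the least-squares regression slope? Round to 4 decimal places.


b = sum((xi-xbar)(yi-ybar)) / sum((xi-xbar)^2)
n = 3, xbar = 20/3 ≈ 6.666667, ybar = 47/3 ≈ 15.666667
Sxy = sum((xi-xbar)(yi-ybar)) = -4/3 ≈ -1.333333
Sxx = sum((xi-xbar)^2) = 104/3 ≈ 34.666667
b = Sxy / Sxx = -1/26 ≈ -0.038462

-0.0385


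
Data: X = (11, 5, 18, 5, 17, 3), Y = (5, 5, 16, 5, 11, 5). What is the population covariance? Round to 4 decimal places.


Cov = (1/n)*sum((xi-xbar)(yi-ybar))
n = 6, xbar = 59/6 ≈ 9.833333, ybar = 47/6 ≈ 7.833333
sum((xi-xbar)(yi-ybar)) = 797/6 ≈ 132.833333
Cov = 132.833333 / 6 = 797/36 ≈ 22.138889

22.1389


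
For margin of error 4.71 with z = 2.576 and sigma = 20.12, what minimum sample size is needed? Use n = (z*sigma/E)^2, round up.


z*sigma/E = 2.576 * 20.12 / 4.71 ≈ 11.004059
(z*sigma/E)^2 ≈ 121.089324
round up: n = 122

122


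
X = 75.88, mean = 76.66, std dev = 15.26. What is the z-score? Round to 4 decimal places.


z = (X - mu) / sigma
X - mu = 75.88 - 76.66 = -0.78
z = -0.78 / 15.26 = -39/763 ≈ -0.051114

-0.0511


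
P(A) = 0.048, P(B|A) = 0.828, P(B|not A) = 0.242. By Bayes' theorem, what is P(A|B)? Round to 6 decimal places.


P(A|B) = P(B|A)*P(A) / P(B), P(B) = P(B|A)*P(A) + P(B|not A)*P(not A)
P(B|A)*P(A) = 0.828 * 0.048 = 0.039744
P(B|not A)*P(not A) = 0.242 * 0.952 = 0.230384
P(B) = 0.039744 + 0.230384 = 0.270128
P(A|B) = 0.039744 / 0.270128 ≈ 0.14713025

0.147130


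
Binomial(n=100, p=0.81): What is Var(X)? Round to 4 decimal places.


Var = n*p*(1-p) = 100 * 0.81 * 0.19 = 15.39

15.3900


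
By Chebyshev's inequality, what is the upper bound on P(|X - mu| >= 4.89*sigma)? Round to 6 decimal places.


P <= 1/k^2
k^2 = 4.89^2 = 23.9121
1/k^2 = 1 / 23.9121 ≈ 0.04181983

0.041820


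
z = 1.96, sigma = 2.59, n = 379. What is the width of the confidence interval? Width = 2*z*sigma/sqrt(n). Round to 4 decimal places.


width = 2*z*sigma/sqrt(n)
2*z*sigma = 2 * 1.96 * 2.59 = 10.1528
sqrt(379) ≈ 19.467922
width = 10.1528 / 19.467922 ≈ 0.521514

0.5215


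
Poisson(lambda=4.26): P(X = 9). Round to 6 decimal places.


P = e^(-lam) * lam^k / k!
e^(-4.26) ≈ 0.01412230
lam^k = 4.26^9 ≈ 462047.252296
k! = 9! = 362880
P = 0.01412230 * 462047.252296 / 362880 ≈ 0.017982

0.017982


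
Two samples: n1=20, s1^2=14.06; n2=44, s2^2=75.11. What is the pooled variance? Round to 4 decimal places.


sp^2 = ((n1-1)*s1^2 + (n2-1)*s2^2)/(n1+n2-2)
(n1-1)*s1^2 = 19 * 14.06 = 267.14
(n2-1)*s2^2 = 43 * 75.11 = 3229.73
numerator = 267.14 + 3229.73 = 3496.87
n1+n2-2 = 62
sp^2 = 3496.87 / 62 = 349687/6200 ≈ 56.401129

56.4011


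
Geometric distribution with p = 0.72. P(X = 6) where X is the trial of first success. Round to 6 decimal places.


P = (1-p)^(k-1) * p
(1-p)^(k-1) = 0.28^5 ≈ 0.001721037
P = 0.001721037 * 0.72 ≈ 0.001239146

0.001239


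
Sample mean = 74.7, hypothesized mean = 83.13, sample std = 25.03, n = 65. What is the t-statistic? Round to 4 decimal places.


t = (xbar - mu0) / (s/sqrt(n))
xbar - mu0 = 74.7 - 83.13 = -8.43
sqrt(65) ≈ 8.06225775
s/sqrt(n) = 25.03 / 8.06225775 ≈ 3.10458941
t = -8.43 / 3.10458941 ≈ -2.715335

-2.7153


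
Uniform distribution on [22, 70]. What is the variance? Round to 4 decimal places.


Var = (b-a)^2 / 12
(b-a)^2 = (70 - 22)^2 = 2304
Var = 2304/12 = 192

192.0000


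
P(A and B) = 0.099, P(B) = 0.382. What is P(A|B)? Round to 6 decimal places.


P(A|B) = P(A and B) / P(B) = 0.099 / 0.382 = 99/382 ≈ 0.25916230

0.259162


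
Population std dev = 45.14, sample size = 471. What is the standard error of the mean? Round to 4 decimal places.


SE = sigma / sqrt(n)
sqrt(471) ≈ 21.702534
SE = 45.14 / 21.702534 ≈ 2.079941

2.0799


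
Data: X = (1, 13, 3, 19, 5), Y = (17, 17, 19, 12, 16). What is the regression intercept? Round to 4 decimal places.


a = ybar - b*xbar, where b = sum((xi-xbar)(yi-ybar)) / sum((xi-xbar)^2)
n = 5, xbar = 41/5 = 8.2, ybar = 81/5 = 16.2
Sxy = sum((xi-xbar)(yi-ybar)) = -61.2
Sxx = sum((xi-xbar)^2) = 228.8
b = Sxy / Sxx = -153/572 ≈ -0.267483
a = 16.2 - (-0.267483) * 8.2 = 10521/572 ≈ 18.393357

18.3934


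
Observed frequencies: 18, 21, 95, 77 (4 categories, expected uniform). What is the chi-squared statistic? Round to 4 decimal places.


chi2 = sum((O-E)^2/E), E = total/4
total = 211, E = 211/4 = 52.75
(18 - 52.75)^2 / 52.75 = 1207.5625 / 52.75 = 19321/844 ≈ 22.892180
(21 - 52.75)^2 / 52.75 = 1008.0625 / 52.75 = 16129/844 ≈ 19.110190
(95 - 52.75)^2 / 52.75 = 1785.0625 / 52.75 = 28561/844 ≈ 33.840047
(77 - 52.75)^2 / 52.75 = 588.0625 / 52.75 = 9409/844 ≈ 11.148104
chi2 = 18355/211 ≈ 86.990521

86.9905


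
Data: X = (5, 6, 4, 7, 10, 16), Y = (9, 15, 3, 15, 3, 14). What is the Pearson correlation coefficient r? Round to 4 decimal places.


r = sum((xi-xbar)(yi-ybar)) / sqrt(sum((xi-xbar)^2) * sum((yi-ybar)^2))
n = 6, xbar = 48/6 = 8, ybar = 59/6 ≈ 9.833333
Sxy = sum((xi-xbar)(yi-ybar)) = 34
Sxx = sum((xi-xbar)^2) = 98
Syy = sum((yi-ybar)^2) = 989/6 ≈ 164.833333
sqrt(Sxx*Syy) ≈ 127.097076
r = Sxy / sqrt(Sxx*Syy) = 34 / 127.097076 ≈ 0.267512

0.2675


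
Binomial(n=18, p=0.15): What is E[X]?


E[X] = n*p = 18 * 0.15 = 2.7

2.7


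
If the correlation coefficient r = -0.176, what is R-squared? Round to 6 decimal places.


R^2 = r^2 = (-0.176)^2 = 0.030976

0.030976


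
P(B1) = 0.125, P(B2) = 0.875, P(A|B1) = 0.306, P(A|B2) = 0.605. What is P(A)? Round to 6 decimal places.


P(A) = P(A|B1)*P(B1) + P(A|B2)*P(B2)
P(A|B1)*P(B1) = 0.306 * 0.125 = 0.03825
P(A|B2)*P(B2) = 0.605 * 0.875 = 0.529375
P(A) = 0.03825 + 0.529375 = 0.567625

0.567625


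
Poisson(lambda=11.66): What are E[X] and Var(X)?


E[X] = Var(X) = lambda = 11.66

11.66, 11.66


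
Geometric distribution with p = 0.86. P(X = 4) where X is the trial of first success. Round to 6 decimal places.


P = (1-p)^(k-1) * p
(1-p)^(k-1) = 0.14^3 = 0.002744
P = 0.002744 * 0.86 = 0.00235984

0.002360


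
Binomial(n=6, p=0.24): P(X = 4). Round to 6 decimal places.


P = C(n,k) * p^k * (1-p)^(n-k)
C(6,4) = 15
p^k = 0.24^4 = 0.00331776
(1-p)^(n-k) = 0.76^2 = 0.5776
P = 15 * 0.00331776 * 0.5776 ≈ 0.028745

0.028745


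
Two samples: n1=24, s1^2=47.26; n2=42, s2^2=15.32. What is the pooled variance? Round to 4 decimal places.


sp^2 = ((n1-1)*s1^2 + (n2-1)*s2^2)/(n1+n2-2)
(n1-1)*s1^2 = 23 * 47.26 = 1086.98
(n2-1)*s2^2 = 41 * 15.32 = 628.12
numerator = 1086.98 + 628.12 = 1715.1
n1+n2-2 = 64
sp^2 = 1715.1 / 64 = 17151/640 ≈ 26.798438

26.7984


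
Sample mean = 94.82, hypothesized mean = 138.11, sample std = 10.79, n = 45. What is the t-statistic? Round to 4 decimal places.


t = (xbar - mu0) / (s/sqrt(n))
xbar - mu0 = 94.82 - 138.11 = -43.29
sqrt(45) ≈ 6.70820393
s/sqrt(n) = 10.79 / 6.70820393 ≈ 1.60847823
t = -43.29 / 1.60847823 ≈ -26.913637

-26.9136


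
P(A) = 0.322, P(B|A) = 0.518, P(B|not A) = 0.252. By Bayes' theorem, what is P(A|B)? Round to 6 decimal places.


P(A|B) = P(B|A)*P(A) / P(B), P(B) = P(B|A)*P(A) + P(B|not A)*P(not A)
P(B|A)*P(A) = 0.518 * 0.322 = 0.166796
P(B|not A)*P(not A) = 0.252 * 0.678 = 0.170856
P(B) = 0.166796 + 0.170856 = 0.337652
P(A|B) = 0.166796 / 0.337652 ≈ 0.49398789

0.493988


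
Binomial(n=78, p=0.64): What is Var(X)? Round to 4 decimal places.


Var = n*p*(1-p) = 78 * 0.64 * 0.36 = 17.9712

17.9712


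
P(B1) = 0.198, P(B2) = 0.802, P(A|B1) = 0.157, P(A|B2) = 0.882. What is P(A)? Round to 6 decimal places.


P(A) = P(A|B1)*P(B1) + P(A|B2)*P(B2)
P(A|B1)*P(B1) = 0.157 * 0.198 = 0.031086
P(A|B2)*P(B2) = 0.882 * 0.802 = 0.707364
P(A) = 0.031086 + 0.707364 = 0.73845

0.738450


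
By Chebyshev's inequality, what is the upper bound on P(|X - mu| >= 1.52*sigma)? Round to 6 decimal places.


P <= 1/k^2
k^2 = 1.52^2 = 2.3104
1/k^2 = 1 / 2.3104 = 625/1444 ≈ 0.43282548

0.432825


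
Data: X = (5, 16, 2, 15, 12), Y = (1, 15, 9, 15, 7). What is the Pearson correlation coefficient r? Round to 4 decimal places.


r = sum((xi-xbar)(yi-ybar)) / sqrt(sum((xi-xbar)^2) * sum((yi-ybar)^2))
n = 5, xbar = 50/5 = 10, ybar = 47/5 = 9.4
Sxy = sum((xi-xbar)(yi-ybar)) = 102
Sxx = sum((xi-xbar)^2) = 154
Syy = sum((yi-ybar)^2) = 139.2
sqrt(Sxx*Syy) ≈ 146.413114
r = Sxy / sqrt(Sxx*Syy) = 102 / 146.413114 ≈ 0.696659

0.6967


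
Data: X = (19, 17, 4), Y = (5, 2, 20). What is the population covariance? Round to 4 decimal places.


Cov = (1/n)*sum((xi-xbar)(yi-ybar))
n = 3, xbar = 40/3 ≈ 13.333333, ybar = 27/3 = 9
sum((xi-xbar)(yi-ybar)) = -151
Cov = -151 / 3 = -151/3 ≈ -50.333333

-50.3333


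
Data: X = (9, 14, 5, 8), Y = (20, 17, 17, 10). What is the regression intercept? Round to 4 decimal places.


a = ybar - b*xbar, where b = sum((xi-xbar)(yi-ybar)) / sum((xi-xbar)^2)
n = 4, xbar = 36/4 = 9, ybar = 64/4 = 16
Sxy = sum((xi-xbar)(yi-ybar)) = 7
Sxx = sum((xi-xbar)^2) = 42
b = Sxy / Sxx = 1/6 ≈ 0.166667
a = 16 - 0.166667 * 9 = 14.5

14.5000


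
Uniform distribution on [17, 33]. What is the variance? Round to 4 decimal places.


Var = (b-a)^2 / 12
(b-a)^2 = (33 - 17)^2 = 256
Var = 256/12 ≈ 21.333333

21.3333


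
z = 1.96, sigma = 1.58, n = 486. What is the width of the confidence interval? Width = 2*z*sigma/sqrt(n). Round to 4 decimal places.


width = 2*z*sigma/sqrt(n)
2*z*sigma = 2 * 1.96 * 1.58 = 6.1936
sqrt(486) ≈ 22.045408
width = 6.1936 / 22.045408 ≈ 0.280947

0.2809


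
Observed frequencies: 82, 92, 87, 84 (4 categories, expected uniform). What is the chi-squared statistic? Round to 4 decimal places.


chi2 = sum((O-E)^2/E), E = total/4
total = 345, E = 345/4 = 86.25
(82 - 86.25)^2 / 86.25 = 18.0625 / 86.25 = 289/1380 ≈ 0.209420
(92 - 86.25)^2 / 86.25 = 33.0625 / 86.25 = 23/60 ≈ 0.383333
(87 - 86.25)^2 / 86.25 = 0.5625 / 86.25 = 3/460 ≈ 0.006522
(84 - 86.25)^2 / 86.25 = 5.0625 / 86.25 = 27/460 ≈ 0.058696
chi2 = 227/345 ≈ 0.657971

0.6580


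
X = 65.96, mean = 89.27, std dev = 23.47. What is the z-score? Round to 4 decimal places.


z = (X - mu) / sigma
X - mu = 65.96 - 89.27 = -23.31
z = -23.31 / 23.47 = -2331/2347 ≈ -0.993183

-0.9932


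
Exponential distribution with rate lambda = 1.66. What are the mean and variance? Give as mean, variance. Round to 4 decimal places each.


mean = 1/lam, var = 1/lam^2
mean = 1 / 1.66 = 50/83 ≈ 0.602410
lam^2 = 1.66^2 = 2.7556
var = 1 / 2.7556 = 2500/6889 ≈ 0.362897

0.6024, 0.3629


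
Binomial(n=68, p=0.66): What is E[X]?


E[X] = n*p = 68 * 0.66 = 44.88

44.88


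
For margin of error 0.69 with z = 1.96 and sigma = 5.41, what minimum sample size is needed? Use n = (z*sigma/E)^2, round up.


z*sigma/E = 1.96 * 5.41 / 0.69 = 26509/1725 ≈ 15.367536
(z*sigma/E)^2 ≈ 236.161170
round up: n = 237

237


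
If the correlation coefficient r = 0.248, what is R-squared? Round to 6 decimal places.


R^2 = r^2 = (0.248)^2 = 0.061504

0.061504


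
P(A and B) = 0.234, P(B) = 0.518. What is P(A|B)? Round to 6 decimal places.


P(A|B) = P(A and B) / P(B) = 0.234 / 0.518 = 117/259 ≈ 0.45173745

0.451737


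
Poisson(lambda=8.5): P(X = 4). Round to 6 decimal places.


P = e^(-lam) * lam^k / k!
e^(-8.5) ≈ 0.0002034684
lam^k = 8.5^4 = 5220.0625
k! = 4! = 24
P = 0.0002034684 * 5220.0625 / 24 ≈ 0.044255

0.044255


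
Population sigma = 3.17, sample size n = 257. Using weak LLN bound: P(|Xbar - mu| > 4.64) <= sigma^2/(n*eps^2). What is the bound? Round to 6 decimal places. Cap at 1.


bound = min(1, sigma^2/(n*eps^2))
sigma^2 = 3.17^2 = 10.0489
n*eps^2 = 257 * 4.64^2 = 257 * 21.5296 = 5533.1072
sigma^2/(n*eps^2) = 10.0489 / 5533.1072 ≈ 0.00181614

0.001816


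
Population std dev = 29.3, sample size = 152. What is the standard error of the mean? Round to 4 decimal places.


SE = sigma / sqrt(n)
sqrt(152) ≈ 12.328828
SE = 29.3 / 12.328828 ≈ 2.376544

2.3765


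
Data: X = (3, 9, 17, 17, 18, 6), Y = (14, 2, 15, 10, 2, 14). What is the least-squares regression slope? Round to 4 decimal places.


b = sum((xi-xbar)(yi-ybar)) / sum((xi-xbar)^2)
n = 6, xbar = 70/6 = 35/3 ≈ 11.666667, ybar = 57/6 = 9.5
Sxy = sum((xi-xbar)(yi-ybar)) = -60
Sxx = sum((xi-xbar)^2) = 634/3 ≈ 211.333333
b = Sxy / Sxx = -90/317 ≈ -0.283912

-0.2839


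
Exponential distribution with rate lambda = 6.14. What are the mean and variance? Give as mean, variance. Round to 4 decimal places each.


mean = 1/lam, var = 1/lam^2
mean = 1 / 6.14 = 50/307 ≈ 0.162866
lam^2 = 6.14^2 = 37.6996
var = 1 / 37.6996 ≈ 0.026525

0.1629, 0.0265


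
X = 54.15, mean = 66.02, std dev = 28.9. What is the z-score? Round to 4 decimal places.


z = (X - mu) / sigma
X - mu = 54.15 - 66.02 = -11.87
z = -11.87 / 28.9 = -1187/2890 ≈ -0.410727

-0.4107


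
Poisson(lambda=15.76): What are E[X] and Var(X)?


E[X] = Var(X) = lambda = 15.76

15.76, 15.76


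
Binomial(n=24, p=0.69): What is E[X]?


E[X] = n*p = 24 * 0.69 = 16.56

16.56


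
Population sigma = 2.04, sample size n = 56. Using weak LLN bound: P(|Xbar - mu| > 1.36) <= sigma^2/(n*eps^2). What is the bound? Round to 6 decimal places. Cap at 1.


bound = min(1, sigma^2/(n*eps^2))
sigma^2 = 2.04^2 = 4.1616
n*eps^2 = 56 * 1.36^2 = 56 * 1.8496 = 103.5776
sigma^2/(n*eps^2) = 4.1616 / 103.5776 = 9/224 ≈ 0.04017857

0.040179


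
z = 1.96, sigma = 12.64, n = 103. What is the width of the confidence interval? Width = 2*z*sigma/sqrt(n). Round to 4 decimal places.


width = 2*z*sigma/sqrt(n)
2*z*sigma = 2 * 1.96 * 12.64 = 49.5488
sqrt(103) ≈ 10.148892
width = 49.5488 / 10.148892 ≈ 4.882188

4.8822


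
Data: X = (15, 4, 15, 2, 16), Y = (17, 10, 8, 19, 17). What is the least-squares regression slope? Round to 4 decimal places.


b = sum((xi-xbar)(yi-ybar)) / sum((xi-xbar)^2)
n = 5, xbar = 52/5 = 10.4, ybar = 71/5 = 14.2
Sxy = sum((xi-xbar)(yi-ybar)) = -13.4
Sxx = sum((xi-xbar)^2) = 185.2
b = Sxy / Sxx = -67/926 ≈ -0.072354

-0.0724


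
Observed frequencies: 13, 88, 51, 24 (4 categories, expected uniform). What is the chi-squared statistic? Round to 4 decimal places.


chi2 = sum((O-E)^2/E), E = total/4
total = 176, E = 176/4 = 44
(13 - 44)^2 / 44 = 961 / 44 = 961/44 ≈ 21.840909
(88 - 44)^2 / 44 = 1936 / 44 = 44
(51 - 44)^2 / 44 = 49 / 44 = 49/44 ≈ 1.113636
(24 - 44)^2 / 44 = 400 / 44 = 100/11 ≈ 9.090909
chi2 = 1673/22 ≈ 76.045455

76.0455


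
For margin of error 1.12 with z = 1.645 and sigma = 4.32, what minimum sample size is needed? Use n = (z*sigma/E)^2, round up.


z*sigma/E = 1.645 * 4.32 / 1.12 = 6.345
(z*sigma/E)^2 = 40.259025
round up: n = 41

41


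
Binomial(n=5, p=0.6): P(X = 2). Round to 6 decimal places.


P = C(n,k) * p^k * (1-p)^(n-k)
C(5,2) = 10
p^k = 0.6^2 = 0.36
(1-p)^(n-k) = 0.4^3 = 0.064
P = 10 * 0.36 * 0.064 = 0.2304

0.230400


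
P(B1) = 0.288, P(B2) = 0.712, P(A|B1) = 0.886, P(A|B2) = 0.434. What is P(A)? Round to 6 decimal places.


P(A) = P(A|B1)*P(B1) + P(A|B2)*P(B2)
P(A|B1)*P(B1) = 0.886 * 0.288 = 0.255168
P(A|B2)*P(B2) = 0.434 * 0.712 = 0.309008
P(A) = 0.255168 + 0.309008 = 0.564176

0.564176


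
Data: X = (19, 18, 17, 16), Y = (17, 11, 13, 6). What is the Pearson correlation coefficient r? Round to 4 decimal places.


r = sum((xi-xbar)(yi-ybar)) / sqrt(sum((xi-xbar)^2) * sum((yi-ybar)^2))
n = 4, xbar = 70/4 = 17.5, ybar = 47/4 = 11.75
Sxy = sum((xi-xbar)(yi-ybar)) = 15.5
Sxx = sum((xi-xbar)^2) = 5
Syy = sum((yi-ybar)^2) = 62.75
sqrt(Sxx*Syy) ≈ 17.712990
r = Sxy / sqrt(Sxx*Syy) = 15.5 / 17.712990 ≈ 0.875064

0.8751


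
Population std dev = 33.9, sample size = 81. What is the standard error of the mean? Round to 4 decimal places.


SE = sigma / sqrt(n)
sqrt(81) = 9
SE = 33.9 / 9 = 113/30 ≈ 3.766667

3.7667


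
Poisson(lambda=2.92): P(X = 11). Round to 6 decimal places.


P = e^(-lam) * lam^k / k!
e^(-2.92) ≈ 0.05393369
lam^k = 2.92^11 ≈ 131586.509219
k! = 11! = 39916800
P = 0.05393369 * 131586.509219 / 39916800 ≈ 0.000178

0.000178


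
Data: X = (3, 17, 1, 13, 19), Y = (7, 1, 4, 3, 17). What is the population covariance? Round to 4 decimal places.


Cov = (1/n)*sum((xi-xbar)(yi-ybar))
n = 5, xbar = 53/5 = 10.6, ybar = 32/5 = 6.4
sum((xi-xbar)(yi-ybar)) = 64.8
Cov = 64.8 / 5 = 12.96

12.9600


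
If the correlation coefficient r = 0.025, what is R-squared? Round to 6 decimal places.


R^2 = r^2 = (0.025)^2 = 0.000625

0.000625


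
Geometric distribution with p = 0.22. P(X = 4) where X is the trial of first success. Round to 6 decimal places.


P = (1-p)^(k-1) * p
(1-p)^(k-1) = 0.78^3 = 0.474552
P = 0.474552 * 0.22 ≈ 0.1044014

0.104401


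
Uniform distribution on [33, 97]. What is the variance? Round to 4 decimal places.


Var = (b-a)^2 / 12
(b-a)^2 = (97 - 33)^2 = 4096
Var = 4096/12 ≈ 341.333333

341.3333


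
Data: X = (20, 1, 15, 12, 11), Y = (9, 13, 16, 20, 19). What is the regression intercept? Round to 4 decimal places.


a = ybar - b*xbar, where b = sum((xi-xbar)(yi-ybar)) / sum((xi-xbar)^2)
n = 5, xbar = 59/5 = 11.8, ybar = 77/5 = 15.4
Sxy = sum((xi-xbar)(yi-ybar)) = -26.6
Sxx = sum((xi-xbar)^2) = 194.8
b = Sxy / Sxx = -133/974 ≈ -0.136550
a = 15.4 - (-0.136550) * 11.8 = 16569/974 ≈ 17.011294

17.0113


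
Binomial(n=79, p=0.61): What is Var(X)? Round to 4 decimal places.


Var = n*p*(1-p) = 79 * 0.61 * 0.39 = 18.7941

18.7941


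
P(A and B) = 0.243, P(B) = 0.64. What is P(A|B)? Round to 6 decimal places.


P(A|B) = P(A and B) / P(B) = 0.243 / 0.64 = 0.3796875

0.379688


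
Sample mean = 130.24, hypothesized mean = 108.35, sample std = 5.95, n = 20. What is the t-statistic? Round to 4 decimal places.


t = (xbar - mu0) / (s/sqrt(n))
xbar - mu0 = 130.24 - 108.35 = 21.89
sqrt(20) ≈ 4.47213595
s/sqrt(n) = 5.95 / 4.47213595 ≈ 1.33046045
t = 21.89 / 1.33046045 ≈ 16.452951

16.4530


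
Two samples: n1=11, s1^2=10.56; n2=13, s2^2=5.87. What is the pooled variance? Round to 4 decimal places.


sp^2 = ((n1-1)*s1^2 + (n2-1)*s2^2)/(n1+n2-2)
(n1-1)*s1^2 = 10 * 10.56 = 105.6
(n2-1)*s2^2 = 12 * 5.87 = 70.44
numerator = 105.6 + 70.44 = 176.04
n1+n2-2 = 22
sp^2 = 176.04 / 22 = 4401/550 ≈ 8.001818

8.0018


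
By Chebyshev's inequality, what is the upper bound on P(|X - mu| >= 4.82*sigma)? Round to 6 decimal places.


P <= 1/k^2
k^2 = 4.82^2 = 23.2324
1/k^2 = 1 / 23.2324 ≈ 0.04304334

0.043043


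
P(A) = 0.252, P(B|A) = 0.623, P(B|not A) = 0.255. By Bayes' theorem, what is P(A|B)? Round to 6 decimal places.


P(A|B) = P(B|A)*P(A) / P(B), P(B) = P(B|A)*P(A) + P(B|not A)*P(not A)
P(B|A)*P(A) = 0.623 * 0.252 = 0.156996
P(B|not A)*P(not A) = 0.255 * 0.748 = 0.19074
P(B) = 0.156996 + 0.19074 = 0.347736
P(A|B) = 0.156996 / 0.347736 ≈ 0.45148043

0.451480


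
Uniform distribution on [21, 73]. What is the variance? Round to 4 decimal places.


Var = (b-a)^2 / 12
(b-a)^2 = (73 - 21)^2 = 2704
Var = 2704/12 ≈ 225.333333

225.3333


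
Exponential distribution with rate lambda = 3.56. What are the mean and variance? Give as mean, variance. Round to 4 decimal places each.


mean = 1/lam, var = 1/lam^2
mean = 1 / 3.56 = 25/89 ≈ 0.280899
lam^2 = 3.56^2 = 12.6736
var = 1 / 12.6736 = 625/7921 ≈ 0.078904

0.2809, 0.0789


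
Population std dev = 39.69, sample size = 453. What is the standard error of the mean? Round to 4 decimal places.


SE = sigma / sqrt(n)
sqrt(453) ≈ 21.283797
SE = 39.69 / 21.283797 ≈ 1.864799

1.8648


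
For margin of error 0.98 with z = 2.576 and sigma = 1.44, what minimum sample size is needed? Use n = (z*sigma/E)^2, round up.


z*sigma/E = 2.576 * 1.44 / 0.98 = 3312/875 ≈ 3.785143
(z*sigma/E)^2 ≈ 14.327306
round up: n = 15

15


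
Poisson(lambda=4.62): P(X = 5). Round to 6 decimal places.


P = e^(-lam) * lam^k / k!
e^(-4.62) ≈ 0.009852796
lam^k = 4.62^5 ≈ 2104.795360
k! = 5! = 120
P = 0.009852796 * 2104.795360 / 120 ≈ 0.172818

0.172818


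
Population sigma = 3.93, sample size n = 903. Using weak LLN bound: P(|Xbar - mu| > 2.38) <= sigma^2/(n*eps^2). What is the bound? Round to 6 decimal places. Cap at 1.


bound = min(1, sigma^2/(n*eps^2))
sigma^2 = 3.93^2 = 15.4449
n*eps^2 = 903 * 2.38^2 = 903 * 5.6644 = 5114.9532
sigma^2/(n*eps^2) = 15.4449 / 5114.9532 ≈ 0.00301956

0.003020


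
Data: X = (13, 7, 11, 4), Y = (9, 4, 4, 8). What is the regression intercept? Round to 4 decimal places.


a = ybar - b*xbar, where b = sum((xi-xbar)(yi-ybar)) / sum((xi-xbar)^2)
n = 4, xbar = 35/4 = 8.75, ybar = 25/4 = 6.25
Sxy = sum((xi-xbar)(yi-ybar)) = 2.25
Sxx = sum((xi-xbar)^2) = 48.75
b = Sxy / Sxx = 3/65 ≈ 0.046154
a = 6.25 - 0.046154 * 8.75 = 76/13 ≈ 5.846154

5.8462


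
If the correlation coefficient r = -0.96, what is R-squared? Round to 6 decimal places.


R^2 = r^2 = (-0.96)^2 = 0.9216

0.921600


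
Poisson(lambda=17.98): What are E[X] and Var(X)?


E[X] = Var(X) = lambda = 17.98

17.98, 17.98


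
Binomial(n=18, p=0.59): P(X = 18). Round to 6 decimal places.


P = C(n,k) * p^k * (1-p)^(n-k)
C(18,18) = 1
p^k = 0.59^18 ≈ 0.00007504750
(1-p)^(n-k) = 0.41^0 = 1
P = 1 * 0.00007504750 * 1 ≈ 0.000075

0.000075


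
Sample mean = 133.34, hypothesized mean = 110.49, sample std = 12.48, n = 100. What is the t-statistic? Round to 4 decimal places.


t = (xbar - mu0) / (s/sqrt(n))
xbar - mu0 = 133.34 - 110.49 = 22.85
sqrt(100) = 10
s/sqrt(n) = 12.48 / 10 = 1.248
t = 22.85 / 1.248 = 11425/624 ≈ 18.309295

18.3093


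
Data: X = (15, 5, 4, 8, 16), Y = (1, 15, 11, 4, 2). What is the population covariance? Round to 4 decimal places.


Cov = (1/n)*sum((xi-xbar)(yi-ybar))
n = 5, xbar = 48/5 = 9.6, ybar = 33/5 = 6.6
sum((xi-xbar)(yi-ybar)) = -118.8
Cov = -118.8 / 5 = -23.76

-23.7600


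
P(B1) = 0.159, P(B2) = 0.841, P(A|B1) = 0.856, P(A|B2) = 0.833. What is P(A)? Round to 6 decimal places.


P(A) = P(A|B1)*P(B1) + P(A|B2)*P(B2)
P(A|B1)*P(B1) = 0.856 * 0.159 = 0.136104
P(A|B2)*P(B2) = 0.833 * 0.841 = 0.700553
P(A) = 0.136104 + 0.700553 = 0.836657

0.836657


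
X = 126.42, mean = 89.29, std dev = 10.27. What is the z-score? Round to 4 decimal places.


z = (X - mu) / sigma
X - mu = 126.42 - 89.29 = 37.13
z = 37.13 / 10.27 = 47/13 ≈ 3.615385

3.6154


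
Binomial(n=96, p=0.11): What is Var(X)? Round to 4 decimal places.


Var = n*p*(1-p) = 96 * 0.11 * 0.89 = 9.3984

9.3984


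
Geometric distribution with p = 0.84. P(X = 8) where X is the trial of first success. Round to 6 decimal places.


P = (1-p)^(k-1) * p
(1-p)^(k-1) = 0.16^7 ≈ 0.000002684355
P = 0.000002684355 * 0.84 ≈ 0.000002254858

0.000002


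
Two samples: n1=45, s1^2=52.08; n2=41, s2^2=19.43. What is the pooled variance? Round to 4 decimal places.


sp^2 = ((n1-1)*s1^2 + (n2-1)*s2^2)/(n1+n2-2)
(n1-1)*s1^2 = 44 * 52.08 = 2291.52
(n2-1)*s2^2 = 40 * 19.43 = 777.2
numerator = 2291.52 + 777.2 = 3068.72
n1+n2-2 = 84
sp^2 = 3068.72 / 84 = 38359/1050 ≈ 36.532381

36.5324


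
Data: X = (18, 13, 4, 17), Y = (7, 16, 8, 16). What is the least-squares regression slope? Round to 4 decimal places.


b = sum((xi-xbar)(yi-ybar)) / sum((xi-xbar)^2)
n = 4, xbar = 52/4 = 13, ybar = 47/4 = 11.75
Sxy = sum((xi-xbar)(yi-ybar)) = 27
Sxx = sum((xi-xbar)^2) = 122
b = Sxy / Sxx = 27/122 ≈ 0.221311

0.2213


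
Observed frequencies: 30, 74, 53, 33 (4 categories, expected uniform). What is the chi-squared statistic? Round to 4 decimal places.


chi2 = sum((O-E)^2/E), E = total/4
total = 190, E = 190/4 = 47.5
(30 - 47.5)^2 / 47.5 = 306.25 / 47.5 = 245/38 ≈ 6.447368
(74 - 47.5)^2 / 47.5 = 702.25 / 47.5 = 2809/190 ≈ 14.784211
(53 - 47.5)^2 / 47.5 = 30.25 / 47.5 = 121/190 ≈ 0.636842
(33 - 47.5)^2 / 47.5 = 210.25 / 47.5 = 841/190 ≈ 4.426316
chi2 = 2498/95 ≈ 26.294737

26.2947


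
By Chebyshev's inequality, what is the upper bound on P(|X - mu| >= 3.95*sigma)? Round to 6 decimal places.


P <= 1/k^2
k^2 = 3.95^2 = 15.6025
1/k^2 = 1 / 15.6025 = 400/6241 ≈ 0.06409229

0.064092


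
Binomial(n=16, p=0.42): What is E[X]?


E[X] = n*p = 16 * 0.42 = 6.72

6.72


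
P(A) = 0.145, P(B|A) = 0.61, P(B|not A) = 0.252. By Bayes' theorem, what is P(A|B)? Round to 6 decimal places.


P(A|B) = P(B|A)*P(A) / P(B), P(B) = P(B|A)*P(A) + P(B|not A)*P(not A)
P(B|A)*P(A) = 0.61 * 0.145 = 0.08845
P(B|not A)*P(not A) = 0.252 * 0.855 = 0.21546
P(B) = 0.08845 + 0.21546 = 0.30391
P(A|B) = 0.08845 / 0.30391 ≈ 0.29104011

0.291040


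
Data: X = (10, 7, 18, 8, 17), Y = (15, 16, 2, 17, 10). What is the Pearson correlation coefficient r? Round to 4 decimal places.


r = sum((xi-xbar)(yi-ybar)) / sqrt(sum((xi-xbar)^2) * sum((yi-ybar)^2))
n = 5, xbar = 60/5 = 12, ybar = 60/5 = 12
Sxy = sum((xi-xbar)(yi-ybar)) = -116
Sxx = sum((xi-xbar)^2) = 106
Syy = sum((yi-ybar)^2) = 154
sqrt(Sxx*Syy) ≈ 127.765410
r = Sxy / sqrt(Sxx*Syy) = -116 / 127.765410 ≈ -0.907914

-0.9079


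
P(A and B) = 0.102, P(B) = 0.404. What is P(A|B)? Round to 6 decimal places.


P(A|B) = P(A and B) / P(B) = 0.102 / 0.404 = 51/202 ≈ 0.25247525

0.252475


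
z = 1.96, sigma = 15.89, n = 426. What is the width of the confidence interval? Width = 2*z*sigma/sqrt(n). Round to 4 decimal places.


width = 2*z*sigma/sqrt(n)
2*z*sigma = 2 * 1.96 * 15.89 = 62.2888
sqrt(426) ≈ 20.639767
width = 62.2888 / 20.639767 ≈ 3.017902

3.0179


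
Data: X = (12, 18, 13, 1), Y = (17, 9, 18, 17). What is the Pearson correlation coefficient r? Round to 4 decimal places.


r = sum((xi-xbar)(yi-ybar)) / sqrt(sum((xi-xbar)^2) * sum((yi-ybar)^2))
n = 4, xbar = 44/4 = 11, ybar = 61/4 = 15.25
Sxy = sum((xi-xbar)(yi-ybar)) = -54
Sxx = sum((xi-xbar)^2) = 154
Syy = sum((yi-ybar)^2) = 52.75
sqrt(Sxx*Syy) ≈ 90.130461
r = Sxy / sqrt(Sxx*Syy) = -54 / 90.130461 ≈ -0.599132

-0.5991


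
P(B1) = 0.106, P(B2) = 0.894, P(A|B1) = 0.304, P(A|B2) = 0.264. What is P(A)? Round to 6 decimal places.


P(A) = P(A|B1)*P(B1) + P(A|B2)*P(B2)
P(A|B1)*P(B1) = 0.304 * 0.106 = 0.032224
P(A|B2)*P(B2) = 0.264 * 0.894 = 0.236016
P(A) = 0.032224 + 0.236016 = 0.26824

0.268240


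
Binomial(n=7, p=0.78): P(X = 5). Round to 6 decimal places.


P = C(n,k) * p^k * (1-p)^(n-k)
C(7,5) = 21
p^k = 0.78^5 ≈ 0.2887174
(1-p)^(n-k) = 0.22^2 = 0.0484
P = 21 * 0.2887174 * 0.0484 ≈ 0.293452

0.293452


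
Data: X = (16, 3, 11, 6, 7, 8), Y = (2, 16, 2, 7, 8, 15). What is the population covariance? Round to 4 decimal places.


Cov = (1/n)*sum((xi-xbar)(yi-ybar))
n = 6, xbar = 51/6 = 8.5, ybar = 50/6 = 25/3 ≈ 8.333333
sum((xi-xbar)(yi-ybar)) = -105
Cov = -105 / 6 = -17.5

-17.5000


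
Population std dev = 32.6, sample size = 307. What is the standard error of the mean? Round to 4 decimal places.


SE = sigma / sqrt(n)
sqrt(307) ≈ 17.521415
SE = 32.6 / 17.521415 ≈ 1.860580

1.8606


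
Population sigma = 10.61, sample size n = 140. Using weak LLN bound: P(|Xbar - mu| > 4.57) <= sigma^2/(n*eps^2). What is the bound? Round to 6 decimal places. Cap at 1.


bound = min(1, sigma^2/(n*eps^2))
sigma^2 = 10.61^2 = 112.5721
n*eps^2 = 140 * 4.57^2 = 140 * 20.8849 = 2923.886
sigma^2/(n*eps^2) = 112.5721 / 2923.886 ≈ 0.03850085

0.038501


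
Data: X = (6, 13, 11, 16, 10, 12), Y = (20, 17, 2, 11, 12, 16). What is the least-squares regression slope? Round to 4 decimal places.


b = sum((xi-xbar)(yi-ybar)) / sum((xi-xbar)^2)
n = 6, xbar = 68/6 = 34/3 ≈ 11.333333, ybar = 78/6 = 13
Sxy = sum((xi-xbar)(yi-ybar)) = -33
Sxx = sum((xi-xbar)^2) = 166/3 ≈ 55.333333
b = Sxy / Sxx = -99/166 ≈ -0.596386

-0.5964


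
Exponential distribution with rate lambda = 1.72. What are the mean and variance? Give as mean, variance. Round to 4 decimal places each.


mean = 1/lam, var = 1/lam^2
mean = 1 / 1.72 = 25/43 ≈ 0.581395
lam^2 = 1.72^2 = 2.9584
var = 1 / 2.9584 = 625/1849 ≈ 0.338021

0.5814, 0.3380


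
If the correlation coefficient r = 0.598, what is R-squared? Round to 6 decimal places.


R^2 = r^2 = (0.598)^2 = 0.357604

0.357604


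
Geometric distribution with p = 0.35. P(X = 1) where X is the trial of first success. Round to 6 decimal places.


P = (1-p)^(k-1) * p
(1-p)^(k-1) = 0.65^0 = 1
P = 1 * 0.35 = 0.35

0.350000


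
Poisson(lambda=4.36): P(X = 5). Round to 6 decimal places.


P = e^(-lam) * lam^k / k!
e^(-4.36) ≈ 0.01277839
lam^k = 4.36^5 ≈ 1575.550930
k! = 5! = 120
P = 0.01277839 * 1575.550930 / 120 ≈ 0.167775

0.167775


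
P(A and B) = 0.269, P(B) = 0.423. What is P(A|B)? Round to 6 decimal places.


P(A|B) = P(A and B) / P(B) = 0.269 / 0.423 = 269/423 ≈ 0.63593381

0.635934


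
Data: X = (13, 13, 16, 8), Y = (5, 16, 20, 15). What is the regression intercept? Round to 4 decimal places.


a = ybar - b*xbar, where b = sum((xi-xbar)(yi-ybar)) / sum((xi-xbar)^2)
n = 4, xbar = 50/4 = 12.5, ybar = 56/4 = 14
Sxy = sum((xi-xbar)(yi-ybar)) = 13
Sxx = sum((xi-xbar)^2) = 33
b = Sxy / Sxx = 13/33 ≈ 0.393939
a = 14 - 0.393939 * 12.5 = 599/66 ≈ 9.075758

9.0758


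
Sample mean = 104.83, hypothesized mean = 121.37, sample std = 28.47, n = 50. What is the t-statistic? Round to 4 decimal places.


t = (xbar - mu0) / (s/sqrt(n))
xbar - mu0 = 104.83 - 121.37 = -16.54
sqrt(50) ≈ 7.07106781
s/sqrt(n) = 28.47 / 7.07106781 ≈ 4.02626601
t = -16.54 / 4.02626601 ≈ -4.108025

-4.1080


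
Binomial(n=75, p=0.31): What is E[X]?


E[X] = n*p = 75 * 0.31 = 23.25

23.25


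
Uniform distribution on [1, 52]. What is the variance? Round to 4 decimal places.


Var = (b-a)^2 / 12
(b-a)^2 = (52 - 1)^2 = 2601
Var = 2601/12 = 216.75

216.7500


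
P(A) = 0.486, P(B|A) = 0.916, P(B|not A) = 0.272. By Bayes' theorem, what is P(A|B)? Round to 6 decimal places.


P(A|B) = P(B|A)*P(A) / P(B), P(B) = P(B|A)*P(A) + P(B|not A)*P(not A)
P(B|A)*P(A) = 0.916 * 0.486 = 0.445176
P(B|not A)*P(not A) = 0.272 * 0.514 = 0.139808
P(B) = 0.445176 + 0.139808 = 0.584984
P(A|B) = 0.445176 / 0.584984 ≈ 0.76100543

0.761005


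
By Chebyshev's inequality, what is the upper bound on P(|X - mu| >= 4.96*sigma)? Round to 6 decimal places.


P <= 1/k^2
k^2 = 4.96^2 = 24.6016
1/k^2 = 1 / 24.6016 ≈ 0.04064776

0.040648


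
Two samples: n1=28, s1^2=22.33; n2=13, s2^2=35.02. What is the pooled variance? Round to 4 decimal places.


sp^2 = ((n1-1)*s1^2 + (n2-1)*s2^2)/(n1+n2-2)
(n1-1)*s1^2 = 27 * 22.33 = 602.91
(n2-1)*s2^2 = 12 * 35.02 = 420.24
numerator = 602.91 + 420.24 = 1023.15
n1+n2-2 = 39
sp^2 = 1023.15 / 39 = 6821/260 ≈ 26.234615

26.2346


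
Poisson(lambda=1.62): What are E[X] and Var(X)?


E[X] = Var(X) = lambda = 1.62

1.62, 1.62


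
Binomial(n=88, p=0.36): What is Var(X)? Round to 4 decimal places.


Var = n*p*(1-p) = 88 * 0.36 * 0.64 = 20.2752

20.2752


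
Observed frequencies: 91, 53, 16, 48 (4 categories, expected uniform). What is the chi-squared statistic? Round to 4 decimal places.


chi2 = sum((O-E)^2/E), E = total/4
total = 208, E = 208/4 = 52
(91 - 52)^2 / 52 = 1521 / 52 = 29.25
(53 - 52)^2 / 52 = 1 / 52 = 1/52 ≈ 0.019231
(16 - 52)^2 / 52 = 1296 / 52 = 324/13 ≈ 24.923077
(48 - 52)^2 / 52 = 16 / 52 = 4/13 ≈ 0.307692
chi2 = 54.5

54.5000


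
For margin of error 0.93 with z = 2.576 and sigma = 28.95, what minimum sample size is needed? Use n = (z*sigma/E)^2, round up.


z*sigma/E = 2.576 * 28.95 / 0.93 = 62146/775 ≈ 80.188387
(z*sigma/E)^2 ≈ 6430.177425
round up: n = 6431

6431


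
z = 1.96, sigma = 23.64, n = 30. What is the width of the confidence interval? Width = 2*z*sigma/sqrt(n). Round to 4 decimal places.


width = 2*z*sigma/sqrt(n)
2*z*sigma = 2 * 1.96 * 23.64 = 92.6688
sqrt(30) ≈ 5.477226
width = 92.6688 / 5.477226 ≈ 16.918931

16.9189


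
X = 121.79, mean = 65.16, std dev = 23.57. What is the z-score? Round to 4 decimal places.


z = (X - mu) / sigma
X - mu = 121.79 - 65.16 = 56.63
z = 56.63 / 23.57 = 5663/2357 ≈ 2.402630

2.4026


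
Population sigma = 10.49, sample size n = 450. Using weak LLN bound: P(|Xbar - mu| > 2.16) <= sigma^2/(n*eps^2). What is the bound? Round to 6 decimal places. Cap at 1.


bound = min(1, sigma^2/(n*eps^2))
sigma^2 = 10.49^2 = 110.0401
n*eps^2 = 450 * 2.16^2 = 450 * 4.6656 = 2099.52
sigma^2/(n*eps^2) = 110.0401 / 2099.52 ≈ 0.05241203

0.052412


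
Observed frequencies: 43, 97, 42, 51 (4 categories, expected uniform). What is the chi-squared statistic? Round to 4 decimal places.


chi2 = sum((O-E)^2/E), E = total/4
total = 233, E = 233/4 = 58.25
(43 - 58.25)^2 / 58.25 = 232.5625 / 58.25 = 3721/932 ≈ 3.992489
(97 - 58.25)^2 / 58.25 = 1501.5625 / 58.25 = 24025/932 ≈ 25.777897
(42 - 58.25)^2 / 58.25 = 264.0625 / 58.25 = 4225/932 ≈ 4.533262
(51 - 58.25)^2 / 58.25 = 52.5625 / 58.25 = 841/932 ≈ 0.902361
chi2 = 8203/233 ≈ 35.206009

35.2060


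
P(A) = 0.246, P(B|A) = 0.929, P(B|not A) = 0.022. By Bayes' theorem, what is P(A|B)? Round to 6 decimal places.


P(A|B) = P(B|A)*P(A) / P(B), P(B) = P(B|A)*P(A) + P(B|not A)*P(not A)
P(B|A)*P(A) = 0.929 * 0.246 = 0.228534
P(B|not A)*P(not A) = 0.022 * 0.754 = 0.016588
P(B) = 0.228534 + 0.016588 = 0.245122
P(A|B) = 0.228534 / 0.245122 ≈ 0.93232758

0.932328


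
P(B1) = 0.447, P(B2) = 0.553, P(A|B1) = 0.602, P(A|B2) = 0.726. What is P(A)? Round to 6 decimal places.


P(A) = P(A|B1)*P(B1) + P(A|B2)*P(B2)
P(A|B1)*P(B1) = 0.602 * 0.447 = 0.269094
P(A|B2)*P(B2) = 0.726 * 0.553 = 0.401478
P(A) = 0.269094 + 0.401478 = 0.670572

0.670572


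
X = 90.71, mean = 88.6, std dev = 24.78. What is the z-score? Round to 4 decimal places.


z = (X - mu) / sigma
X - mu = 90.71 - 88.6 = 2.11
z = 2.11 / 24.78 = 211/2478 ≈ 0.085149

0.0851


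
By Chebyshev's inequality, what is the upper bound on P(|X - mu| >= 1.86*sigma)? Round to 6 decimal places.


P <= 1/k^2
k^2 = 1.86^2 = 3.4596
1/k^2 = 1 / 3.4596 = 2500/8649 ≈ 0.28905076

0.289051


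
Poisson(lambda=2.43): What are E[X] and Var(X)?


E[X] = Var(X) = lambda = 2.43

2.43, 2.43


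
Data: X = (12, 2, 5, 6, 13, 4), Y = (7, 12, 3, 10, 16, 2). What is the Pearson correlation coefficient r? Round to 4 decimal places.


r = sum((xi-xbar)(yi-ybar)) / sqrt(sum((xi-xbar)^2) * sum((yi-ybar)^2))
n = 6, xbar = 42/6 = 7, ybar = 50/6 = 25/3 ≈ 8.333333
Sxy = sum((xi-xbar)(yi-ybar)) = 49
Sxx = sum((xi-xbar)^2) = 100
Syy = sum((yi-ybar)^2) = 436/3 ≈ 145.333333
sqrt(Sxx*Syy) ≈ 120.554275
r = Sxy / sqrt(Sxx*Syy) = 49 / 120.554275 ≈ 0.406456

0.4065


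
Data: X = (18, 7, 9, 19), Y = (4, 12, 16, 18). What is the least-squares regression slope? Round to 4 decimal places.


b = sum((xi-xbar)(yi-ybar)) / sum((xi-xbar)^2)
n = 4, xbar = 53/4 = 13.25, ybar = 50/4 = 12.5
Sxy = sum((xi-xbar)(yi-ybar)) = -20.5
Sxx = sum((xi-xbar)^2) = 112.75
b = Sxy / Sxx = -2/11 ≈ -0.181818

-0.1818


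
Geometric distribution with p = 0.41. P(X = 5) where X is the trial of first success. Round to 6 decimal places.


P = (1-p)^(k-1) * p
(1-p)^(k-1) = 0.59^4 ≈ 0.1211736
P = 0.1211736 * 0.41 ≈ 0.04968118

0.049681


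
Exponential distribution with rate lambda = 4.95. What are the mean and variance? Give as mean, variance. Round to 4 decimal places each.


mean = 1/lam, var = 1/lam^2
mean = 1 / 4.95 = 20/99 ≈ 0.202020
lam^2 = 4.95^2 = 24.5025
var = 1 / 24.5025 = 400/9801 ≈ 0.040812

0.2020, 0.0408


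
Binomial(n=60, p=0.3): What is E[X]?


E[X] = n*p = 60 * 0.3 = 18

18


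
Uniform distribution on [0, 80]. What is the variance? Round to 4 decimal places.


Var = (b-a)^2 / 12
(b-a)^2 = (80 - 0)^2 = 6400
Var = 6400/12 ≈ 533.333333

533.3333


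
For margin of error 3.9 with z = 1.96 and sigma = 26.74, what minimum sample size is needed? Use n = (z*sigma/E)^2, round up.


z*sigma/E = 1.96 * 26.74 / 3.9 = 65513/4875 ≈ 13.438564
(z*sigma/E)^2 ≈ 180.595005
round up: n = 181

181


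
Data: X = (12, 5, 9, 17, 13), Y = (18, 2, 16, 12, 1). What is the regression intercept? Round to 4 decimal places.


a = ybar - b*xbar, where b = sum((xi-xbar)(yi-ybar)) / sum((xi-xbar)^2)
n = 5, xbar = 56/5 = 11.2, ybar = 49/5 = 9.8
Sxy = sum((xi-xbar)(yi-ybar)) = 38.2
Sxx = sum((xi-xbar)^2) = 80.8
b = Sxy / Sxx = 191/404 ≈ 0.472772
a = 9.8 - 0.472772 * 11.2 = 455/101 ≈ 4.504950

4.5050


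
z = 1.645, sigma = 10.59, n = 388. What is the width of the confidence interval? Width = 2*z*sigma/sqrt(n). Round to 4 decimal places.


width = 2*z*sigma/sqrt(n)
2*z*sigma = 2 * 1.645 * 10.59 = 34.8411
sqrt(388) ≈ 19.697716
width = 34.8411 / 19.697716 ≈ 1.768789

1.7688


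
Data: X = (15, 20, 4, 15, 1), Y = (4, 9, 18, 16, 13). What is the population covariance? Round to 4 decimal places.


Cov = (1/n)*sum((xi-xbar)(yi-ybar))
n = 5, xbar = 55/5 = 11, ybar = 60/5 = 12
sum((xi-xbar)(yi-ybar)) = -95
Cov = -95 / 5 = -19

-19.0000


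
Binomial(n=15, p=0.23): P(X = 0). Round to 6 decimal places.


P = C(n,k) * p^k * (1-p)^(n-k)
C(15,0) = 1
p^k = 0.23^0 = 1
(1-p)^(n-k) = 0.77^15 ≈ 0.01983174
P = 1 * 1 * 0.01983174 ≈ 0.019832

0.019832


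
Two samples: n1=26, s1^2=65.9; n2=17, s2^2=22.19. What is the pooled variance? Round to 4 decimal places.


sp^2 = ((n1-1)*s1^2 + (n2-1)*s2^2)/(n1+n2-2)
(n1-1)*s1^2 = 25 * 65.9 = 1647.5
(n2-1)*s2^2 = 16 * 22.19 = 355.04
numerator = 1647.5 + 355.04 = 2002.54
n1+n2-2 = 41
sp^2 = 2002.54 / 41 = 100127/2050 ≈ 48.842439

48.8424


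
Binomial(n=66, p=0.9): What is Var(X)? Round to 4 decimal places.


Var = n*p*(1-p) = 66 * 0.9 * 0.1 = 5.94

5.9400


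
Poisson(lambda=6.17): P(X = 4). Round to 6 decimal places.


P = e^(-lam) * lam^k / k!
e^(-6.17) ≈ 0.002091236
lam^k = 6.17^4 ≈ 1449.241147
k! = 4! = 24
P = 0.002091236 * 1449.241147 / 24 ≈ 0.126279

0.126279


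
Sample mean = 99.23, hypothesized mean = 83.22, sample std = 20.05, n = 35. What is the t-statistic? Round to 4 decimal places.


t = (xbar - mu0) / (s/sqrt(n))
xbar - mu0 = 99.23 - 83.22 = 16.01
sqrt(35) ≈ 5.91607978
s/sqrt(n) = 20.05 / 5.91607978 ≈ 3.38906856
t = 16.01 / 3.38906856 ≈ 4.724012

4.7240


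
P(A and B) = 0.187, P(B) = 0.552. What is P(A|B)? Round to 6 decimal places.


P(A|B) = P(A and B) / P(B) = 0.187 / 0.552 = 187/552 ≈ 0.33876812

0.338768


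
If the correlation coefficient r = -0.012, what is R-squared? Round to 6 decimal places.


R^2 = r^2 = (-0.012)^2 = 0.000144

0.000144


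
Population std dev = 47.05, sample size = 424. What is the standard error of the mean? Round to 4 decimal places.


SE = sigma / sqrt(n)
sqrt(424) ≈ 20.591260
SE = 47.05 / 20.591260 ≈ 2.284950

2.2849


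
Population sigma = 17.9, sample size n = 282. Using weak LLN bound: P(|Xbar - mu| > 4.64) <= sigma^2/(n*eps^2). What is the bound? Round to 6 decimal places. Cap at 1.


bound = min(1, sigma^2/(n*eps^2))
sigma^2 = 17.9^2 = 320.41
n*eps^2 = 282 * 4.64^2 = 282 * 21.5296 = 6071.3472
sigma^2/(n*eps^2) = 320.41 / 6071.3472 ≈ 0.05277412

0.052774


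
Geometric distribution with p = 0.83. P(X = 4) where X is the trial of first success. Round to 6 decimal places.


P = (1-p)^(k-1) * p
(1-p)^(k-1) = 0.17^3 = 0.004913
P = 0.004913 * 0.83 = 0.00407779

0.004078


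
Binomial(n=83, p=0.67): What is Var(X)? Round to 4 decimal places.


Var = n*p*(1-p) = 83 * 0.67 * 0.33 = 18.3513

18.3513
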